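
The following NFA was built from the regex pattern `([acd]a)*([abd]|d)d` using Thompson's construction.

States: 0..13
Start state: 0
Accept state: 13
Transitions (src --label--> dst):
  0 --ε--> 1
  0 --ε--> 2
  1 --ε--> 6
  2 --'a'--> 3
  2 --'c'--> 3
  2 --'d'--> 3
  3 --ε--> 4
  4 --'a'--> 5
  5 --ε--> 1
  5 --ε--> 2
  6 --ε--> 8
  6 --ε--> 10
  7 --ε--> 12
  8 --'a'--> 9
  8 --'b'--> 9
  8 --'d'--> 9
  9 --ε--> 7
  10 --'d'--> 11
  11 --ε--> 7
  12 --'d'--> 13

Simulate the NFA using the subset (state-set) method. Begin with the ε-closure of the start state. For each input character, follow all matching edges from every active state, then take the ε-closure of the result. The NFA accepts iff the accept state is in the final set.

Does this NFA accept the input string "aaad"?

initial (ε-close {0}): {0,1,2,6,8,10}
'a' @ 1: {3,4,7,9,12}
'a' @ 2: {1,2,5,6,8,10}
'a' @ 3: {3,4,7,9,12}
'd' @ 4: {13}  (accept∈set)
end set {13} — state 13 in

Answer: ACCEPT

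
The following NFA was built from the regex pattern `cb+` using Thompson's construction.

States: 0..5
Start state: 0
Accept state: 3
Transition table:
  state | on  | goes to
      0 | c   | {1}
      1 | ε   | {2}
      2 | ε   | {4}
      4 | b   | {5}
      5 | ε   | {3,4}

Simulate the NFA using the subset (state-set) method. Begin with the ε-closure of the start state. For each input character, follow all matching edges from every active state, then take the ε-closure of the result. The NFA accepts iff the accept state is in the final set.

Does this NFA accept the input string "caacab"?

start: ε-closure({0}) = {0}
'c' @ 1: {1,2,4}
'a' @ 2: {}  — state set empty
rest 'acab' ignored (set empty)
final: {}; accept 3 not in set

Answer: REJECT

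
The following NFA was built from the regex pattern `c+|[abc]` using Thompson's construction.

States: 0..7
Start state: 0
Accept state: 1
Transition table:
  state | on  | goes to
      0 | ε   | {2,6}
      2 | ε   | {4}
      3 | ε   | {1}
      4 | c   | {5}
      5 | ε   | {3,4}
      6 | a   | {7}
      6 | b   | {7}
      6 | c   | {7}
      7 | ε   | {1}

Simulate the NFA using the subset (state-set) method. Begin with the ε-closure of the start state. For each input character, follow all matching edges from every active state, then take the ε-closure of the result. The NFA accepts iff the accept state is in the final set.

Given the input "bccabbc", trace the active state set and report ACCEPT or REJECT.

start: ε-closure({0}) = {0,2,4,6}
'b' @ 1: {1,7}  ✓accept
'c' @ 2: {}  — dead — no transitions
rest 'cabbc' ignored (set empty)
after full input: {}  (accept=1 not in)

Answer: REJECT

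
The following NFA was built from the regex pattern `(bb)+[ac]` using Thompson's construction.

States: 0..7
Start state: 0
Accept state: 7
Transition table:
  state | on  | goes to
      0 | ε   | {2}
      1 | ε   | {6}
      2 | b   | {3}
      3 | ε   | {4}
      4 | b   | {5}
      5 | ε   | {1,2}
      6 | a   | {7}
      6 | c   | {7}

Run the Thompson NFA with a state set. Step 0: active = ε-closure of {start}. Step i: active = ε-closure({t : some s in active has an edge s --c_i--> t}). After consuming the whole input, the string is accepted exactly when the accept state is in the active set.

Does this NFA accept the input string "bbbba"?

start: ε-closure({0}) = {0,2}
'b' @ 1: {3,4}
'b' @ 2: {1,2,5,6}
'b' @ 3: {3,4}
'b' @ 4: {1,2,5,6}
'a' @ 5: {7}  ✓accept
after full input: {7}  (accept=7 in)

Answer: ACCEPT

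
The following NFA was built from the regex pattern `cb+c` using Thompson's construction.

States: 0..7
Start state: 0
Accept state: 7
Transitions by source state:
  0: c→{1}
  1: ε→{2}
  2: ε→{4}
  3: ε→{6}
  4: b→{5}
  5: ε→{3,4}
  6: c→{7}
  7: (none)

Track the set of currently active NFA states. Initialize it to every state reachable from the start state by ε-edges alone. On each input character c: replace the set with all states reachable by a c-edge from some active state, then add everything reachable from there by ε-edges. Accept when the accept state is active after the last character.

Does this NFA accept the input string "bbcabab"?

initial (ε-close {0}): {0}
'b' @ 1: {}  — state set empty
rest 'bcabab' ignored (set empty)
end set {} — state 7 not in

Answer: REJECT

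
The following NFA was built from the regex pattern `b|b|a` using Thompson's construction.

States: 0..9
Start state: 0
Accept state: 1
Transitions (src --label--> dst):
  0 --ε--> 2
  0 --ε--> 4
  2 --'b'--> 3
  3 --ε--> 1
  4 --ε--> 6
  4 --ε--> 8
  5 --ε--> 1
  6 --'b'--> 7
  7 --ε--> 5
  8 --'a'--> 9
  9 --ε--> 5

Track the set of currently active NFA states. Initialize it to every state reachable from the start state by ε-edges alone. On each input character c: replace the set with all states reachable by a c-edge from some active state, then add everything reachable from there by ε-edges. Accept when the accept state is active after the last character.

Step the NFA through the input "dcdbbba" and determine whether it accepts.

S₀ = ε-closure({0}) = {0,2,4,6,8}
'd' @ 1: {}  — no active states
rest 'cdbbba' ignored (set empty)
after full input: {}  (accept=1 not in)

Answer: REJECT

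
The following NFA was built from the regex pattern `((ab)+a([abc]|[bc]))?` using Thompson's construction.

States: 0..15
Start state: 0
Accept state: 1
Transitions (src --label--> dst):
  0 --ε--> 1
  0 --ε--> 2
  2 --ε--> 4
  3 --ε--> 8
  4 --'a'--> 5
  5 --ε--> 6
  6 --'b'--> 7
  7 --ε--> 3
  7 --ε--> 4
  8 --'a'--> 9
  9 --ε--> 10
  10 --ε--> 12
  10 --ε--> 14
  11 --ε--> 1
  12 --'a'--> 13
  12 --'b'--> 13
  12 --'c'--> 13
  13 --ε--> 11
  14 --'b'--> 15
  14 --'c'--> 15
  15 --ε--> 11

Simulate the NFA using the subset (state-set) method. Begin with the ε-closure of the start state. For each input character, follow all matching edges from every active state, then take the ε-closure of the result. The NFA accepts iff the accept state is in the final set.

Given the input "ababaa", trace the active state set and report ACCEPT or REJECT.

start: ε-closure({0}) = {0,1,2,4}
'a' @ 1: {5,6}
'b' @ 2: {3,4,7,8}
'a' @ 3: {5,6,9,10,12,14}
'b' @ 4: {1,3,4,7,8,11,13,15}  (accept∈set)
'a' @ 5: {5,6,9,10,12,14}
'a' @ 6: {1,11,13}  (accept∈set)
end set {1,11,13} — state 1 in

Answer: ACCEPT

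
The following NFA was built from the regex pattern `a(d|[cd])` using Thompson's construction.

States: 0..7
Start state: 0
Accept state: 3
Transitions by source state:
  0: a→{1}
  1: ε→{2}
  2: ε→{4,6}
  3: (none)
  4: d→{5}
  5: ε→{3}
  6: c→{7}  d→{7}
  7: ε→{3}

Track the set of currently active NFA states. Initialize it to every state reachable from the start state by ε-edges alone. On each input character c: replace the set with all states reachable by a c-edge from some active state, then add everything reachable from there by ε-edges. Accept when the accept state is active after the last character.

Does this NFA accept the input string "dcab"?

Answer: REJECT

Derivation:
initial (ε-close {0}): {0}
'd' @ 1: {}  — dead — no transitions
rest 'cab' ignored (set empty)
final: {}; accept 3 not in set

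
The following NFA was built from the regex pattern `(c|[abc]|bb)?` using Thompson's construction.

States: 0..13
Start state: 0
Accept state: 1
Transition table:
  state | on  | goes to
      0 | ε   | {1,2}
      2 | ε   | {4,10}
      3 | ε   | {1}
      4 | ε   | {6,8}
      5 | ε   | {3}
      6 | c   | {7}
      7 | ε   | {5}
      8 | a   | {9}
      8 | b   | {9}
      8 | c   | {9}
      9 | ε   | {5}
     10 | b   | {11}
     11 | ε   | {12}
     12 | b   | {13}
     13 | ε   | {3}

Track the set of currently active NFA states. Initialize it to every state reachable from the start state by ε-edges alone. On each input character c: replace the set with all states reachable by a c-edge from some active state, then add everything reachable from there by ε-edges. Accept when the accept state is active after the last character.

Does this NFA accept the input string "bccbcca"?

Answer: REJECT

Trace:
start: ε-closure({0}) = {0,1,2,4,6,8,10}
'b' @ 1: {1,3,5,9,11,12}  (accept∈set)
'c' @ 2: {}  — no active states
rest 'cbcca' ignored (set empty)
after full input: {}  (accept=1 not in)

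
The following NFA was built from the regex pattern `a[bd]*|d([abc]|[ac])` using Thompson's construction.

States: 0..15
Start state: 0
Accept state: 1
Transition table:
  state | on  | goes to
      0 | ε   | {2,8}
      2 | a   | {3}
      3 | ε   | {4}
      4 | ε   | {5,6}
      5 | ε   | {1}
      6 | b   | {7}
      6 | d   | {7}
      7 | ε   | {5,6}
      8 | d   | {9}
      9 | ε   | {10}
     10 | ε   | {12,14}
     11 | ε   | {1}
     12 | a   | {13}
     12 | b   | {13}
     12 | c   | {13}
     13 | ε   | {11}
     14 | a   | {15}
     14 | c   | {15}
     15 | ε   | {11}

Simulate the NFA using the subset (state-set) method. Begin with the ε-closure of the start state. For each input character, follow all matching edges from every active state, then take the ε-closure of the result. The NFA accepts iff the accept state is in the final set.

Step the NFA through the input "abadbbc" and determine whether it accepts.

initial (ε-close {0}): {0,2,8}
'a' @ 1: {1,3,4,5,6}  ✓accept
'b' @ 2: {1,5,6,7}  ✓accept
'a' @ 3: {}  — no active states
rest 'dbbc' ignored (set empty)
after full input: {}  (accept=1 not in)

Answer: REJECT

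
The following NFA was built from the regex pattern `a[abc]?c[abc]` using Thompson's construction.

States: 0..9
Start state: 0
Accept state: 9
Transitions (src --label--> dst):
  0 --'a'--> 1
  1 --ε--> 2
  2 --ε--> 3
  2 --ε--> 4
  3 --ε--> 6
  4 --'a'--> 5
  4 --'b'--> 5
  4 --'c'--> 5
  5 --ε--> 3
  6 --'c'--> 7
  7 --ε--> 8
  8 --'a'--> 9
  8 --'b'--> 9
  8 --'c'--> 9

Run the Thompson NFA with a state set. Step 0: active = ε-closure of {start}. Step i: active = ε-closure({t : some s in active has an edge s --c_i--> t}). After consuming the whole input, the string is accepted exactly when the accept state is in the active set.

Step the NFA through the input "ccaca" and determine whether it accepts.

Answer: REJECT

Trace:
initial (ε-close {0}): {0}
'c' @ 1: {}  — dead — no transitions
rest 'caca' ignored (set empty)
final: {}; accept 9 not in set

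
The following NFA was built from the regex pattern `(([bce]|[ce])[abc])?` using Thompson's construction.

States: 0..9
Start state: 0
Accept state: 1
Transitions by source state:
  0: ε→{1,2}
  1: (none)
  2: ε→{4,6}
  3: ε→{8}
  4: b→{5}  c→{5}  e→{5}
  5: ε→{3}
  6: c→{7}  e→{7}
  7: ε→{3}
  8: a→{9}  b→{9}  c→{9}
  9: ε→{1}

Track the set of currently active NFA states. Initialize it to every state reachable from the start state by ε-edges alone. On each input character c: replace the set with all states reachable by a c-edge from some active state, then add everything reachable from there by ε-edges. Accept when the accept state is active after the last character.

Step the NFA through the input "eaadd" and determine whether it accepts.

start: ε-closure({0}) = {0,1,2,4,6}
'e' @ 1: {3,5,7,8}
'a' @ 2: {1,9}  (accept∈set)
'a' @ 3: {}  — state set empty
rest 'dd' ignored (set empty)
after full input: {}  (accept=1 not in)

Answer: REJECT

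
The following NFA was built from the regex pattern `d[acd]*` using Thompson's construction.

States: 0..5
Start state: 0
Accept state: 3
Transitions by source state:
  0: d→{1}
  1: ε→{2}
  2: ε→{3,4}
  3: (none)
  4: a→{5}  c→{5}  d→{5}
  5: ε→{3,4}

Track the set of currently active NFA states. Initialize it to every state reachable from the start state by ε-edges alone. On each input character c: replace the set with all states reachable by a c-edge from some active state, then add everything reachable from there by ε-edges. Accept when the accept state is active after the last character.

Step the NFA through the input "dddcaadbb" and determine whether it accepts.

start: ε-closure({0}) = {0}
'd' @ 1: {1,2,3,4}  (accept∈set)
'd' @ 2: {3,4,5}  (accept∈set)
'd' @ 3: {3,4,5}  (accept∈set)
'c' @ 4: {3,4,5}  (accept∈set)
'a' @ 5: {3,4,5}  (accept∈set)
'a' @ 6: {3,4,5}  (accept∈set)
'd' @ 7: {3,4,5}  (accept∈set)
'b' @ 8: {}  — state set empty
rest 'b' ignored (set empty)
final: {}; accept 3 not in set

Answer: REJECT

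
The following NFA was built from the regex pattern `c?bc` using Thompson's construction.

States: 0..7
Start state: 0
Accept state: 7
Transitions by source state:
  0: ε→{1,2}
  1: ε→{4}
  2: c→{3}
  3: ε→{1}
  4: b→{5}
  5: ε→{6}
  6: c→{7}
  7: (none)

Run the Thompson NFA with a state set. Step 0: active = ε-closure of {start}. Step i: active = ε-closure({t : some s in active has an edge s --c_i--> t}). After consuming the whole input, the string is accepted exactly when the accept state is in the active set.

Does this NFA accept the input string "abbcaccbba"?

S₀ = ε-closure({0}) = {0,1,2,4}
'a' @ 1: {}  — state set empty
rest 'bbcaccbba' ignored (set empty)
end set {} — state 7 not in

Answer: REJECT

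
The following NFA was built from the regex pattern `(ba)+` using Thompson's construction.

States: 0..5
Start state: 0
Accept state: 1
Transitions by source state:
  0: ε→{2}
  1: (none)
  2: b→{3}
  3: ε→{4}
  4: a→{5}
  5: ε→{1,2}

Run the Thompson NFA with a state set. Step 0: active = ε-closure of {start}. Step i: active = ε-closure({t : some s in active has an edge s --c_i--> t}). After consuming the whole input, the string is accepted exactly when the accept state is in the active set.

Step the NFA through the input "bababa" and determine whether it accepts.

S₀ = ε-closure({0}) = {0,2}
'b' @ 1: {3,4}
'a' @ 2: {1,2,5}  ✓accept
'b' @ 3: {3,4}
'a' @ 4: {1,2,5}  ✓accept
'b' @ 5: {3,4}
'a' @ 6: {1,2,5}  ✓accept
end set {1,2,5} — state 1 in

Answer: ACCEPT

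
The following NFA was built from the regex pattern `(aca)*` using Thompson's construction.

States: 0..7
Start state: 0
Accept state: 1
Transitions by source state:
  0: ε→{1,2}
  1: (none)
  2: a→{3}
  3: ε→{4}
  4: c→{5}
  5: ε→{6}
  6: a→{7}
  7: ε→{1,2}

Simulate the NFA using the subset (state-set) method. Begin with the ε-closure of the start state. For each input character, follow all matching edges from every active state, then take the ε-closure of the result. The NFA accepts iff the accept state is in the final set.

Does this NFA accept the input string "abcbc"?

S₀ = ε-closure({0}) = {0,1,2}
'a' @ 1: {3,4}
'b' @ 2: {}  — dead — no transitions
rest 'cbc' ignored (set empty)
end set {} — state 1 not in

Answer: REJECT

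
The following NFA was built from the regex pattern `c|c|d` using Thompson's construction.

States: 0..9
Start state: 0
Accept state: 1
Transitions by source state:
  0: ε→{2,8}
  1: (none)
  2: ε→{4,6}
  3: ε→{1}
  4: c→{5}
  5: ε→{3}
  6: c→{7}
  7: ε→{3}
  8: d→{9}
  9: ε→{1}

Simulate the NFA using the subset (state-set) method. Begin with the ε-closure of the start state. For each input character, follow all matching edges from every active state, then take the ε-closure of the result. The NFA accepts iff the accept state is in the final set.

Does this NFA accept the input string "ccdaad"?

Answer: REJECT

Trace:
S₀ = ε-closure({0}) = {0,2,4,6,8}
'c' @ 1: {1,3,5,7}  ✓accept
'c' @ 2: {}  — state set empty
rest 'daad' ignored (set empty)
final: {}; accept 1 not in set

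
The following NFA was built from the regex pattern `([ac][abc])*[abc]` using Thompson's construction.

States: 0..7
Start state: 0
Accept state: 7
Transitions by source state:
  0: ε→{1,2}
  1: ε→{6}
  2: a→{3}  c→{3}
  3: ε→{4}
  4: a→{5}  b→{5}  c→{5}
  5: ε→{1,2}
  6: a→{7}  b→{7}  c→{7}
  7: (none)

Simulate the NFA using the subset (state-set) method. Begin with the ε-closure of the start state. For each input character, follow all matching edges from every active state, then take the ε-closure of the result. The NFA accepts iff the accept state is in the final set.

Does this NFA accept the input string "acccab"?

Answer: REJECT

Derivation:
start: ε-closure({0}) = {0,1,2,6}
'a' @ 1: {3,4,7}  (accept∈set)
'c' @ 2: {1,2,5,6}
'c' @ 3: {3,4,7}  (accept∈set)
'c' @ 4: {1,2,5,6}
'a' @ 5: {3,4,7}  (accept∈set)
'b' @ 6: {1,2,5,6}
final: {1,2,5,6}; accept 7 not in set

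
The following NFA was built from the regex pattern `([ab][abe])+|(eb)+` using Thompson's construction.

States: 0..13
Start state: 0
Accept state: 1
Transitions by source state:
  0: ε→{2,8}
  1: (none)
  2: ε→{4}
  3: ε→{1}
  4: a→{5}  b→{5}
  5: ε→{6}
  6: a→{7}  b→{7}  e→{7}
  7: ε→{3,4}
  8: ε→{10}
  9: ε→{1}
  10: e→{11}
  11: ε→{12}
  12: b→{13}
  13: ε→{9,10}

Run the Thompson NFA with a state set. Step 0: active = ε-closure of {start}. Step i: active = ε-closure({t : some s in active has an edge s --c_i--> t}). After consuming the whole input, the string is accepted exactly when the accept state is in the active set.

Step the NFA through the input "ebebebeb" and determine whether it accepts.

start: ε-closure({0}) = {0,2,4,8,10}
'e' @ 1: {11,12}
'b' @ 2: {1,9,10,13}  [accepting]
'e' @ 3: {11,12}
'b' @ 4: {1,9,10,13}  [accepting]
'e' @ 5: {11,12}
'b' @ 6: {1,9,10,13}  [accepting]
'e' @ 7: {11,12}
'b' @ 8: {1,9,10,13}  [accepting]
final: {1,9,10,13}; accept 1 in set

Answer: ACCEPT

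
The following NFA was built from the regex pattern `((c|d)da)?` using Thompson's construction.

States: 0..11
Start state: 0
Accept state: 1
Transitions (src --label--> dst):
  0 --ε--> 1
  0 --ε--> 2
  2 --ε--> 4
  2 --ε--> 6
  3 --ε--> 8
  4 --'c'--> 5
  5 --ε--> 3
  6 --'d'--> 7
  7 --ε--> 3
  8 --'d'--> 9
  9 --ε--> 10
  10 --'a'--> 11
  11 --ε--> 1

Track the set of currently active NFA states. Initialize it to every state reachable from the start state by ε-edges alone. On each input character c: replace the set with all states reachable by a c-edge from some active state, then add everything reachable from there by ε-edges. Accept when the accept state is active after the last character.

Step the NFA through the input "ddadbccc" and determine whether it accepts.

Answer: REJECT

Steps:
S₀ = ε-closure({0}) = {0,1,2,4,6}
'd' @ 1: {3,7,8}
'd' @ 2: {9,10}
'a' @ 3: {1,11}  ✓accept
'd' @ 4: {}  — no active states
rest 'bccc' ignored (set empty)
end set {} — state 1 not in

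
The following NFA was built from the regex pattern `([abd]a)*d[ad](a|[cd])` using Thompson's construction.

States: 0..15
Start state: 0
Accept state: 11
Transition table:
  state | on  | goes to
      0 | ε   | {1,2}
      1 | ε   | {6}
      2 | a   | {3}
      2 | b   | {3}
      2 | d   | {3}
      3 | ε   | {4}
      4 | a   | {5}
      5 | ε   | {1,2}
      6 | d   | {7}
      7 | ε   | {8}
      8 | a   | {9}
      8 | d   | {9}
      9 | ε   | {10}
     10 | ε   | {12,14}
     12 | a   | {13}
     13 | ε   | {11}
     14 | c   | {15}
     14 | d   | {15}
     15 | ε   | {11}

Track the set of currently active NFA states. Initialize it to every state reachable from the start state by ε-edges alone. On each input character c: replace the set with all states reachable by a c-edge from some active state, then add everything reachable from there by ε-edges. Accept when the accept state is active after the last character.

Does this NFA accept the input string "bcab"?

Answer: REJECT

Steps:
S₀ = ε-closure({0}) = {0,1,2,6}
'b' @ 1: {3,4}
'c' @ 2: {}  — no active states
rest 'ab' ignored (set empty)
final: {}; accept 11 not in set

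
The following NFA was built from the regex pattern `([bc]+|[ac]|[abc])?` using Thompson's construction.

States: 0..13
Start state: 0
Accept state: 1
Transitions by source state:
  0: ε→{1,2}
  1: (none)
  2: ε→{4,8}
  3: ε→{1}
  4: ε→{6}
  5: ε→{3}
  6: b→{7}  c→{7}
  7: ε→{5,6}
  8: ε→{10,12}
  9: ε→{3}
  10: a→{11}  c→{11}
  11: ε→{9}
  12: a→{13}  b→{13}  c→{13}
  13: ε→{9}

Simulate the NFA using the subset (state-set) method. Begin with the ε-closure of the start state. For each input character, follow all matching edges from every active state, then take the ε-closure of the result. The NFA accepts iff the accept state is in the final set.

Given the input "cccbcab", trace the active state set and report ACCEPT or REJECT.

S₀ = ε-closure({0}) = {0,1,2,4,6,8,10,12}
'c' @ 1: {1,3,5,6,7,9,11,13}  [accepting]
'c' @ 2: {1,3,5,6,7}  [accepting]
'c' @ 3: {1,3,5,6,7}  [accepting]
'b' @ 4: {1,3,5,6,7}  [accepting]
'c' @ 5: {1,3,5,6,7}  [accepting]
'a' @ 6: {}  — dead — no transitions
rest 'b' ignored (set empty)
final: {}; accept 1 not in set

Answer: REJECT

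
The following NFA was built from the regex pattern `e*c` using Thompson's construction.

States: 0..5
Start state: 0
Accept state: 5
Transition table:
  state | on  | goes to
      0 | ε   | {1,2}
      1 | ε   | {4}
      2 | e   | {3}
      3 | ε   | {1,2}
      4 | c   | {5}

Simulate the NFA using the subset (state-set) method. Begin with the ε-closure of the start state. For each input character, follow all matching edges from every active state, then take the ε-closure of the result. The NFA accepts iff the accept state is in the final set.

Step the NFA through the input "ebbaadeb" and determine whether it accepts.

Answer: REJECT

Derivation:
initial (ε-close {0}): {0,1,2,4}
'e' @ 1: {1,2,3,4}
'b' @ 2: {}  — state set empty
rest 'baadeb' ignored (set empty)
after full input: {}  (accept=5 not in)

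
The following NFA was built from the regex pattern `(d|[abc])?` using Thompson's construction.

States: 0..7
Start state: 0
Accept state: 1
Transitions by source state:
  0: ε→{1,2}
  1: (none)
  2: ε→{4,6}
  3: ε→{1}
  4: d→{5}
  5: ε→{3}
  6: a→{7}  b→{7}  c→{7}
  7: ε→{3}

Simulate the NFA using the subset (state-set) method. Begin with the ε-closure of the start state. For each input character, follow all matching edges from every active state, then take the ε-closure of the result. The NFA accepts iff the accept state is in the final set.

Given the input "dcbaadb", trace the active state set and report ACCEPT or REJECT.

Answer: REJECT

Steps:
initial (ε-close {0}): {0,1,2,4,6}
'd' @ 1: {1,3,5}  [accepting]
'c' @ 2: {}  — state set empty
rest 'baadb' ignored (set empty)
end set {} — state 1 not in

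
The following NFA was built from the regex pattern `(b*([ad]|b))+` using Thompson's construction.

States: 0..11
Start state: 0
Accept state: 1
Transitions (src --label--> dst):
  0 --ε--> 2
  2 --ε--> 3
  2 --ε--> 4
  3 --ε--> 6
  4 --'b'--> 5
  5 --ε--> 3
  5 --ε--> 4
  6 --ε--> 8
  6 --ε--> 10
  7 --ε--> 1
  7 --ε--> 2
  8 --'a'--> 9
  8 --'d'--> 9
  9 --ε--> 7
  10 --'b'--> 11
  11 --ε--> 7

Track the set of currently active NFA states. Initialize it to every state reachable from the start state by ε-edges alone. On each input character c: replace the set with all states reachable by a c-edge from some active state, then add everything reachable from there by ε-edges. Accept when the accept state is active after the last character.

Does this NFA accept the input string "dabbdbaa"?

start: ε-closure({0}) = {0,2,3,4,6,8,10}
'd' @ 1: {1,2,3,4,6,7,8,9,10}  [accepting]
'a' @ 2: {1,2,3,4,6,7,8,9,10}  [accepting]
'b' @ 3: {1,2,3,4,5,6,7,8,10,11}  [accepting]
'b' @ 4: {1,2,3,4,5,6,7,8,10,11}  [accepting]
'd' @ 5: {1,2,3,4,6,7,8,9,10}  [accepting]
'b' @ 6: {1,2,3,4,5,6,7,8,10,11}  [accepting]
'a' @ 7: {1,2,3,4,6,7,8,9,10}  [accepting]
'a' @ 8: {1,2,3,4,6,7,8,9,10}  [accepting]
final: {1,2,3,4,6,7,8,9,10}; accept 1 in set

Answer: ACCEPT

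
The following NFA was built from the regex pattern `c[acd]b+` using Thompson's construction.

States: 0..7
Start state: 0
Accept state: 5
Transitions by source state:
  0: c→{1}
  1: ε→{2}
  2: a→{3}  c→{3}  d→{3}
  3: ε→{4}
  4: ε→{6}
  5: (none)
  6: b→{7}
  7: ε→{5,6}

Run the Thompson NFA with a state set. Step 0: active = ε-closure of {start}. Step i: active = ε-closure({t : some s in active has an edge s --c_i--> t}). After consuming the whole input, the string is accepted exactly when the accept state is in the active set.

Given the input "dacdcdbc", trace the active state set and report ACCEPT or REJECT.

initial (ε-close {0}): {0}
'd' @ 1: {}  — dead — no transitions
rest 'acdcdbc' ignored (set empty)
end set {} — state 5 not in

Answer: REJECT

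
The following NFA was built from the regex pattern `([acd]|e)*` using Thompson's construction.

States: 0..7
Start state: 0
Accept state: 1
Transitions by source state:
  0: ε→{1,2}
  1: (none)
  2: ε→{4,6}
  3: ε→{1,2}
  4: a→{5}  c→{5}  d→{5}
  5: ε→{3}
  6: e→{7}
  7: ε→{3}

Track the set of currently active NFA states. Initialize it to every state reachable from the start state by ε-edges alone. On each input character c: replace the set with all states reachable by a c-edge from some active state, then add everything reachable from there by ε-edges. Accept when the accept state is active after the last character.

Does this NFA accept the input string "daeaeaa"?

Answer: ACCEPT

Trace:
S₀ = ε-closure({0}) = {0,1,2,4,6}
'd' @ 1: {1,2,3,4,5,6}  [accepting]
'a' @ 2: {1,2,3,4,5,6}  [accepting]
'e' @ 3: {1,2,3,4,6,7}  [accepting]
'a' @ 4: {1,2,3,4,5,6}  [accepting]
'e' @ 5: {1,2,3,4,6,7}  [accepting]
'a' @ 6: {1,2,3,4,5,6}  [accepting]
'a' @ 7: {1,2,3,4,5,6}  [accepting]
after full input: {1,2,3,4,5,6}  (accept=1 in)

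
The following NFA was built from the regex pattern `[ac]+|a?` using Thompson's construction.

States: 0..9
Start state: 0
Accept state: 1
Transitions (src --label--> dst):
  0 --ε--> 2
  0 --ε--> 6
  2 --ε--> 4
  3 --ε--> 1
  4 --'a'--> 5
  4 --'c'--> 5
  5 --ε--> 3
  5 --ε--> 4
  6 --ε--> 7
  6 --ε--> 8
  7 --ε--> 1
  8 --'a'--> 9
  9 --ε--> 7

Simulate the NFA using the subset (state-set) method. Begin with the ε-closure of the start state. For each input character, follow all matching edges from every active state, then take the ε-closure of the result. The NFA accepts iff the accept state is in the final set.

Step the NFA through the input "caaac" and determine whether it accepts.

S₀ = ε-closure({0}) = {0,1,2,4,6,7,8}
'c' @ 1: {1,3,4,5}  [accepting]
'a' @ 2: {1,3,4,5}  [accepting]
'a' @ 3: {1,3,4,5}  [accepting]
'a' @ 4: {1,3,4,5}  [accepting]
'c' @ 5: {1,3,4,5}  [accepting]
final: {1,3,4,5}; accept 1 in set

Answer: ACCEPT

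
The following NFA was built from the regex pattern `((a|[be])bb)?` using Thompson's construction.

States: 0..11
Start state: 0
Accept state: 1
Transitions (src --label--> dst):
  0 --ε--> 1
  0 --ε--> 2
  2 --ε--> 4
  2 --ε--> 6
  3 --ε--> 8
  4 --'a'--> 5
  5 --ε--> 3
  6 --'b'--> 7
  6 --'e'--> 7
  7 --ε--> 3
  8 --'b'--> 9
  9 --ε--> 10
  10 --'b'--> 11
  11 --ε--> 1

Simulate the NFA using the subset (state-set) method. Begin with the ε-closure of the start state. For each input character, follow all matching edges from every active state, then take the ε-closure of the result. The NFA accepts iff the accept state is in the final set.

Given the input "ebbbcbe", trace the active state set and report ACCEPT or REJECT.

Answer: REJECT

Trace:
S₀ = ε-closure({0}) = {0,1,2,4,6}
'e' @ 1: {3,7,8}
'b' @ 2: {9,10}
'b' @ 3: {1,11}  ✓accept
'b' @ 4: {}  — state set empty
rest 'cbe' ignored (set empty)
after full input: {}  (accept=1 not in)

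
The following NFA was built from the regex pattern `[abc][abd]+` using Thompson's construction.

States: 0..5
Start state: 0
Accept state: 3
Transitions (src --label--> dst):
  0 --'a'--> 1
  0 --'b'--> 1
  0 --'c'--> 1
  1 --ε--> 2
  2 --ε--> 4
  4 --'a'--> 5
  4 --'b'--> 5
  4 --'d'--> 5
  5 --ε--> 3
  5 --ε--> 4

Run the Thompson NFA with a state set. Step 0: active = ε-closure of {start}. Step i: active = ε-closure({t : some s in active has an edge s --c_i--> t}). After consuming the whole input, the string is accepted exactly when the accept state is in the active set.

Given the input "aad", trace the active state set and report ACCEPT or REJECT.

S₀ = ε-closure({0}) = {0}
'a' @ 1: {1,2,4}
'a' @ 2: {3,4,5}  (accept∈set)
'd' @ 3: {3,4,5}  (accept∈set)
final: {3,4,5}; accept 3 in set

Answer: ACCEPT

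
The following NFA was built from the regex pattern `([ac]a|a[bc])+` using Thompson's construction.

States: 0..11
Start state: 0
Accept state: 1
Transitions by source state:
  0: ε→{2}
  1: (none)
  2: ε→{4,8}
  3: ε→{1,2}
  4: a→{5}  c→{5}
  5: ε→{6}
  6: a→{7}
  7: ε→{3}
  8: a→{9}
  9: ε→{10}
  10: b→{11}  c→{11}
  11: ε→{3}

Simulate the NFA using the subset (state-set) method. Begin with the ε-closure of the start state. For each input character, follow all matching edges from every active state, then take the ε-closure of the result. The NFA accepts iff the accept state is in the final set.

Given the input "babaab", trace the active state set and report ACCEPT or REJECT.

Answer: REJECT

Trace:
S₀ = ε-closure({0}) = {0,2,4,8}
'b' @ 1: {}  — no active states
rest 'abaab' ignored (set empty)
final: {}; accept 1 not in set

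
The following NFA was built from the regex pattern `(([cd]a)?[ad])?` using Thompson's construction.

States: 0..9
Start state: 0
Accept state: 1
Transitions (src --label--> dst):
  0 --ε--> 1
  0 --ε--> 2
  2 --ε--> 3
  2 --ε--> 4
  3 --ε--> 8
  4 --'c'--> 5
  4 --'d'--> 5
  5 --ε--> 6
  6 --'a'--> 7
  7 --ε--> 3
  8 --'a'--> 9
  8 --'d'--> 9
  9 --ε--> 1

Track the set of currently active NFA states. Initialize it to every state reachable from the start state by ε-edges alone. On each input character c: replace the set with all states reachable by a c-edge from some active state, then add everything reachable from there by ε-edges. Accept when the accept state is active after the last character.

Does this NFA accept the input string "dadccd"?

start: ε-closure({0}) = {0,1,2,3,4,8}
'd' @ 1: {1,5,6,9}  [accepting]
'a' @ 2: {3,7,8}
'd' @ 3: {1,9}  [accepting]
'c' @ 4: {}  — dead — no transitions
rest 'cd' ignored (set empty)
after full input: {}  (accept=1 not in)

Answer: REJECT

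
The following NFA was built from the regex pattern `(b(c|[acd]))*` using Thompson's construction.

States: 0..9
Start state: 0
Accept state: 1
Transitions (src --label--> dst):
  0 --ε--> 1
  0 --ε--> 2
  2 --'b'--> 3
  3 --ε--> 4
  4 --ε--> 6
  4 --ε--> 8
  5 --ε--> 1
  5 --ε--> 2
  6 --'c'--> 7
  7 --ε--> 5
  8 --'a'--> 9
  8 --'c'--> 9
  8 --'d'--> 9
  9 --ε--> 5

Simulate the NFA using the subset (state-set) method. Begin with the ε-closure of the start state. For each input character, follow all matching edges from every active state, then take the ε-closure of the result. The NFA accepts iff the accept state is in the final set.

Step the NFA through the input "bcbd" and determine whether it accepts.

initial (ε-close {0}): {0,1,2}
'b' @ 1: {3,4,6,8}
'c' @ 2: {1,2,5,7,9}  (accept∈set)
'b' @ 3: {3,4,6,8}
'd' @ 4: {1,2,5,9}  (accept∈set)
after full input: {1,2,5,9}  (accept=1 in)

Answer: ACCEPT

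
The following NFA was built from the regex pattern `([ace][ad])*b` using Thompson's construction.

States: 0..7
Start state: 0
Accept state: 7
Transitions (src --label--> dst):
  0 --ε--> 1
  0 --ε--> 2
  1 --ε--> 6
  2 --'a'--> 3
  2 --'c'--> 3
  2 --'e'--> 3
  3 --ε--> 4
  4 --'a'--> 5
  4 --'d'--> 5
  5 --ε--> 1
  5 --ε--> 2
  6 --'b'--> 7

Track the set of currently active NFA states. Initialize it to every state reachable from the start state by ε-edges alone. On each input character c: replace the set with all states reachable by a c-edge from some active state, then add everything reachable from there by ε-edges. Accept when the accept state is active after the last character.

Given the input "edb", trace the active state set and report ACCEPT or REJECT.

S₀ = ε-closure({0}) = {0,1,2,6}
'e' @ 1: {3,4}
'd' @ 2: {1,2,5,6}
'b' @ 3: {7}  (accept∈set)
after full input: {7}  (accept=7 in)

Answer: ACCEPT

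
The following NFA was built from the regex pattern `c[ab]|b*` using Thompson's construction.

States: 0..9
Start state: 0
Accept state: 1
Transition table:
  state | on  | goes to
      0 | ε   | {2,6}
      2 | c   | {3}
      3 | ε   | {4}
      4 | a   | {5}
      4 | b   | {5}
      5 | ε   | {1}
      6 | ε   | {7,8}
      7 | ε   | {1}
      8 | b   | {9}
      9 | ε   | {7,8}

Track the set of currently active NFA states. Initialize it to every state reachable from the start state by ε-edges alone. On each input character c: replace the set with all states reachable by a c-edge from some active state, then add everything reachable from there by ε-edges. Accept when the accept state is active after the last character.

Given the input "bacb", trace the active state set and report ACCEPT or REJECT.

Answer: REJECT

Steps:
S₀ = ε-closure({0}) = {0,1,2,6,7,8}
'b' @ 1: {1,7,8,9}  [accepting]
'a' @ 2: {}  — state set empty
rest 'cb' ignored (set empty)
end set {} — state 1 not in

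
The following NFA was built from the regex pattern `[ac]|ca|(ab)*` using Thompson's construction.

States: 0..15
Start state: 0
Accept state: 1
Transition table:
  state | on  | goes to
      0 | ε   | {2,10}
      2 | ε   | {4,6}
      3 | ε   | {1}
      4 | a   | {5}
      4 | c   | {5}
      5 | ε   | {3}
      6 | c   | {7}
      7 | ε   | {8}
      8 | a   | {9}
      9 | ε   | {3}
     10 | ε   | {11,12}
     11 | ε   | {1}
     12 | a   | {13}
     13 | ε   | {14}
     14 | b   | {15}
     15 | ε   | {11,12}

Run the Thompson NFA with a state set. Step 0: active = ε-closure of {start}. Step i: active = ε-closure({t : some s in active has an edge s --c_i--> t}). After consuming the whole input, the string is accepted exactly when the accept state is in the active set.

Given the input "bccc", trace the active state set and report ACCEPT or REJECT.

Answer: REJECT

Derivation:
initial (ε-close {0}): {0,1,2,4,6,10,11,12}
'b' @ 1: {}  — state set empty
rest 'ccc' ignored (set empty)
after full input: {}  (accept=1 not in)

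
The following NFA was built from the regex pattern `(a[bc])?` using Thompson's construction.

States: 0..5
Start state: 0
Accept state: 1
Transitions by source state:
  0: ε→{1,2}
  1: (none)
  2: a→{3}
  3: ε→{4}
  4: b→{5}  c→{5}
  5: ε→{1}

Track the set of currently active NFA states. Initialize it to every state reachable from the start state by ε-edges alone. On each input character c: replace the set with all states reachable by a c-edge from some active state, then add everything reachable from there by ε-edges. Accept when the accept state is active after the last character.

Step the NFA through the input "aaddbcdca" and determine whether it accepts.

Answer: REJECT

Steps:
start: ε-closure({0}) = {0,1,2}
'a' @ 1: {3,4}
'a' @ 2: {}  — state set empty
rest 'ddbcdca' ignored (set empty)
after full input: {}  (accept=1 not in)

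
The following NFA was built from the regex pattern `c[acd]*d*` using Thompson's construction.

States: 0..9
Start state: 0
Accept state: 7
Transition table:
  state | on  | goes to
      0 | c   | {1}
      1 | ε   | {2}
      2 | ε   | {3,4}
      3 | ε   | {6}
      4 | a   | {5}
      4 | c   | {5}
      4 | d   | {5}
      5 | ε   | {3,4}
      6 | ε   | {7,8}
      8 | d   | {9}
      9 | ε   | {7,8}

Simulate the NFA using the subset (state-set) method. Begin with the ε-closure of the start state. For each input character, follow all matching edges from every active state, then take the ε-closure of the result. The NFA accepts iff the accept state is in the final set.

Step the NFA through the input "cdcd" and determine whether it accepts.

S₀ = ε-closure({0}) = {0}
'c' @ 1: {1,2,3,4,6,7,8}  (accept∈set)
'd' @ 2: {3,4,5,6,7,8,9}  (accept∈set)
'c' @ 3: {3,4,5,6,7,8}  (accept∈set)
'd' @ 4: {3,4,5,6,7,8,9}  (accept∈set)
final: {3,4,5,6,7,8,9}; accept 7 in set

Answer: ACCEPT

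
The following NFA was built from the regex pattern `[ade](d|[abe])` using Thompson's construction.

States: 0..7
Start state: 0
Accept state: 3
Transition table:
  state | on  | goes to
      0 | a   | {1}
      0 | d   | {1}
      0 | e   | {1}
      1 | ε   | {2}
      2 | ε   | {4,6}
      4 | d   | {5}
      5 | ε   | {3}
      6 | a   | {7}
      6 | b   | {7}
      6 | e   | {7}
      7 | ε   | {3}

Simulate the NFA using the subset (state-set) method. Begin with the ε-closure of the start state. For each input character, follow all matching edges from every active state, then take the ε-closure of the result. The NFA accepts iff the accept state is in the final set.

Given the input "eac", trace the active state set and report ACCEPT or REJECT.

S₀ = ε-closure({0}) = {0}
'e' @ 1: {1,2,4,6}
'a' @ 2: {3,7}  (accept∈set)
'c' @ 3: {}  — no active states
final: {}; accept 3 not in set

Answer: REJECT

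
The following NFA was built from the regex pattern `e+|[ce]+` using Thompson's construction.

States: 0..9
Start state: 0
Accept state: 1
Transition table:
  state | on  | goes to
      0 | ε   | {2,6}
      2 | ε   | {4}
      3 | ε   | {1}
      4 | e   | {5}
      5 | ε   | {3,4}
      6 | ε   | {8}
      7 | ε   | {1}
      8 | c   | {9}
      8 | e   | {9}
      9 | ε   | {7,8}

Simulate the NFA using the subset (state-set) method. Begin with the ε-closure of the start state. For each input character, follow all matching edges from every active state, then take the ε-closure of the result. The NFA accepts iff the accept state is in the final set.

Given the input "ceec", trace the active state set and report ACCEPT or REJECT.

Answer: ACCEPT

Steps:
start: ε-closure({0}) = {0,2,4,6,8}
'c' @ 1: {1,7,8,9}  (accept∈set)
'e' @ 2: {1,7,8,9}  (accept∈set)
'e' @ 3: {1,7,8,9}  (accept∈set)
'c' @ 4: {1,7,8,9}  (accept∈set)
final: {1,7,8,9}; accept 1 in set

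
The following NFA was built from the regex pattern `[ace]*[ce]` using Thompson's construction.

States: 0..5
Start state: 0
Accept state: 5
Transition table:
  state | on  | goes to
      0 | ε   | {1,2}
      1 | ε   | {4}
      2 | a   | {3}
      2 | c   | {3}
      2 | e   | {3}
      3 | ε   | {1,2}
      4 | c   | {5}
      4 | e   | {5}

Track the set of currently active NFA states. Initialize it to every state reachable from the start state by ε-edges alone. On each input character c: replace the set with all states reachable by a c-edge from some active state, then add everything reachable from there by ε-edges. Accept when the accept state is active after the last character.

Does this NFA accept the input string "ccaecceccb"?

S₀ = ε-closure({0}) = {0,1,2,4}
'c' @ 1: {1,2,3,4,5}  ✓accept
'c' @ 2: {1,2,3,4,5}  ✓accept
'a' @ 3: {1,2,3,4}
'e' @ 4: {1,2,3,4,5}  ✓accept
'c' @ 5: {1,2,3,4,5}  ✓accept
'c' @ 6: {1,2,3,4,5}  ✓accept
'e' @ 7: {1,2,3,4,5}  ✓accept
'c' @ 8: {1,2,3,4,5}  ✓accept
'c' @ 9: {1,2,3,4,5}  ✓accept
'b' @ 10: {}  — dead — no transitions
end set {} — state 5 not in

Answer: REJECT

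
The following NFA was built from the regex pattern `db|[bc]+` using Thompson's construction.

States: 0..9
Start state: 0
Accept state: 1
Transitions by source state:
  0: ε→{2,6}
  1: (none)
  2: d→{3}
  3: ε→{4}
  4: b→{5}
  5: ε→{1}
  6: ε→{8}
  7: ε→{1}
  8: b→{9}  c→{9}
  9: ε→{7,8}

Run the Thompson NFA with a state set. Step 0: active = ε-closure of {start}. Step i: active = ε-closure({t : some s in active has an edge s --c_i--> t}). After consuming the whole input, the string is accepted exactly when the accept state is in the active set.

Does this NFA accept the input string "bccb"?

start: ε-closure({0}) = {0,2,6,8}
'b' @ 1: {1,7,8,9}  ✓accept
'c' @ 2: {1,7,8,9}  ✓accept
'c' @ 3: {1,7,8,9}  ✓accept
'b' @ 4: {1,7,8,9}  ✓accept
end set {1,7,8,9} — state 1 in

Answer: ACCEPT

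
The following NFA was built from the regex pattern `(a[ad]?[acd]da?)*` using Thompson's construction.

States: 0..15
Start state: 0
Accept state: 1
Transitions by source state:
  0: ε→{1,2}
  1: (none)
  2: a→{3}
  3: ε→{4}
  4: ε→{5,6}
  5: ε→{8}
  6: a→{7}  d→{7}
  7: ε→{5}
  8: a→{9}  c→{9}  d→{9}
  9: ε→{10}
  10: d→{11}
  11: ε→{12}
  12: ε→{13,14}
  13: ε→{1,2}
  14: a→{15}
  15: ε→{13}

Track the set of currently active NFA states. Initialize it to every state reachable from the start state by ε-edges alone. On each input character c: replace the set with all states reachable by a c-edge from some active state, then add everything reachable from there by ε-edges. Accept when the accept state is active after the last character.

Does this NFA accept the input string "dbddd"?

start: ε-closure({0}) = {0,1,2}
'd' @ 1: {}  — state set empty
rest 'bddd' ignored (set empty)
end set {} — state 1 not in

Answer: REJECT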